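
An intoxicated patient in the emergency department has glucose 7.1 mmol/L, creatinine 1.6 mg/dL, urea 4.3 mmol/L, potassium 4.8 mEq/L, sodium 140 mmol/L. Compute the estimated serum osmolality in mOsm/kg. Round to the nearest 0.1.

Calculated osmolality = 2·Na + glucose + urea
= 2·140 + 7.1 + 4.3
= 280 + 7.10 + 4.30
= 291.4 mOsm/kg

291.4 mOsm/kg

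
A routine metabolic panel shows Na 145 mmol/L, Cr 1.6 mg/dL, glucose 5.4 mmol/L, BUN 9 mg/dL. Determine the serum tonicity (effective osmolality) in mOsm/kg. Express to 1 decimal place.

295.4 mOsm/kg

Effective osmolality excludes urea (freely permeant across cell membranes):
2·Na + glucose
= 2·145 + 5.4
= 290 + 5.4
= 295.4 mOsm/kg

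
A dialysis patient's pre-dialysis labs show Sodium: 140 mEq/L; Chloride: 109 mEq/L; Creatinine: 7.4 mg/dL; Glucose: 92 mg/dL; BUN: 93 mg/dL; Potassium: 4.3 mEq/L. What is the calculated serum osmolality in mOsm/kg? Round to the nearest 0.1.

318.3 mOsm/kg

Calculated osmolality = 2·Na + glucose/18 + BUN/2.8
= 2·140 + 92/18 + 93/2.8
= 280 + 5.11 + 33.21
= 318.32 mOsm/kg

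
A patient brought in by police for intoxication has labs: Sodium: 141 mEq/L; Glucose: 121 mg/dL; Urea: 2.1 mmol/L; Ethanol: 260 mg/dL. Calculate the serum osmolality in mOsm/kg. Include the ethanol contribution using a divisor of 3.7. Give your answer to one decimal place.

361.1 mOsm/kg

Calculated osmolality = 2·Na + glucose/18 + urea + ethanol/3.7
= 2·141 + 121/18 + 2.1 + 260/3.7
= 282 + 6.72 + 2.10 + 70.27
= 361.09 mOsm/kg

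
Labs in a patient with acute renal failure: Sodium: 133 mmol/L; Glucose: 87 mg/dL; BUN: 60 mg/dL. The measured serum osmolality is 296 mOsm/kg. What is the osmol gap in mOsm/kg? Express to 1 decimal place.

3.7 mOsm/kg

Calculated osmolality = 2·Na + glucose/18 + BUN/2.8
= 2·133 + 87/18 + 60/2.8
= 266 + 4.83 + 21.43
= 292.26 mOsm/kg ≈ 292.3 mOsm/kg
Osmolar gap = measured − calculated = 296 − 292.3 = 3.7 mOsm/kg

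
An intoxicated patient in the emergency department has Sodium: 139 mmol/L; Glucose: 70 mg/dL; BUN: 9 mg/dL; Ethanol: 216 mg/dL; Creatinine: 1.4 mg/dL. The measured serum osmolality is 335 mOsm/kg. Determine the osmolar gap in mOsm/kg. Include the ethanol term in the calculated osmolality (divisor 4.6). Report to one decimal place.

Calculated osmolality = 2·Na + glucose/18 + BUN/2.8 + ethanol/4.6
= 2·139 + 70/18 + 9/2.8 + 216/4.6
= 278 + 3.89 + 3.21 + 46.96
= 332.06 mOsm/kg ≈ 332.1 mOsm/kg
Osmolar gap = measured − calculated = 335 − 332.1 = 2.9 mOsm/kg

2.9 mOsm/kg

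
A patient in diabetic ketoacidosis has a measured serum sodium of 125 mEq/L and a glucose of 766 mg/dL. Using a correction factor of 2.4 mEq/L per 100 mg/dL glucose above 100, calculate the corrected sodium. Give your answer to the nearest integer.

141 mEq/L

Corrected Na = measured Na + 2.4 · (glucose − 100)/100
= 125 + 2.4 · (766 − 100)/100
= 125 + 16
= 141 mEq/L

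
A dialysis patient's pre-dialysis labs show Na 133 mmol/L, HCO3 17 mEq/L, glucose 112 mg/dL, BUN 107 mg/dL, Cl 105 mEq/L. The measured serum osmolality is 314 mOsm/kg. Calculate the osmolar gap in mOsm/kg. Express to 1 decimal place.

3.6 mOsm/kg

Calculated osmolality = 2·Na + glucose/18 + BUN/2.8
= 2·133 + 112/18 + 107/2.8
= 266 + 6.22 + 38.21
= 310.43 mOsm/kg ≈ 310.4 mOsm/kg
Osmolar gap = measured − calculated = 314 − 310.4 = 3.6 mOsm/kg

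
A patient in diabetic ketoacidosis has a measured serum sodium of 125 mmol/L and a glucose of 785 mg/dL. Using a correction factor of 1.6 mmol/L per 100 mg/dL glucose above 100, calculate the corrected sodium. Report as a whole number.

136 mmol/L

Corrected Na = measured Na + 1.6 · (glucose − 100)/100
= 125 + 1.6 · (785 − 100)/100
= 125 + 11
= 136 mmol/L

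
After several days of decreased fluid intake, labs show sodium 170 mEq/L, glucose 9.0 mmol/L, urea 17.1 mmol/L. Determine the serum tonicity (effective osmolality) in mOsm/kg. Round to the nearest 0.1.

349.0 mOsm/kg

Effective osmolality excludes urea (freely permeant across cell membranes):
2·Na + glucose
= 2·170 + 9
= 340 + 9
= 349 mOsm/kg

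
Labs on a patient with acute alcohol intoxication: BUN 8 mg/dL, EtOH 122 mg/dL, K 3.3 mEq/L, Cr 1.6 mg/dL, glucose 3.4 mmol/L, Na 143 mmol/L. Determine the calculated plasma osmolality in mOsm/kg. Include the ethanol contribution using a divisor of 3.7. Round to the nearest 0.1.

325.2 mOsm/kg

Calculated osmolality = 2·Na + glucose + BUN/2.8 + ethanol/3.7
= 2·143 + 3.4 + 8/2.8 + 122/3.7
= 286 + 3.40 + 2.86 + 32.97
= 325.23 mOsm/kg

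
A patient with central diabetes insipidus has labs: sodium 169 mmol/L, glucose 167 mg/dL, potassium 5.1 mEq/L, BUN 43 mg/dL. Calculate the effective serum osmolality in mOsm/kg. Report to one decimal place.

Effective osmolality excludes urea (freely permeant across cell membranes):
2·Na + glucose/18
= 2·169 + 167/18
= 338 + 9.28
= 347.28 mOsm/kg

347.3 mOsm/kg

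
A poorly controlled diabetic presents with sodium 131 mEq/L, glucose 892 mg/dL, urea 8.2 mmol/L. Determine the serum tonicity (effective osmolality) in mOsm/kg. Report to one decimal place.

Effective osmolality excludes urea (freely permeant across cell membranes):
2·Na + glucose/18
= 2·131 + 892/18
= 262 + 49.56
= 311.56 mOsm/kg

311.6 mOsm/kg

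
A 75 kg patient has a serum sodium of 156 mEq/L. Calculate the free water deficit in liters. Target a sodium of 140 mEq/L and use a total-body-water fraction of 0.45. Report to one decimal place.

TBW = 0.45 · 75 = 33.75 L
Free water deficit = TBW · (Na/140 − 1)
= 33.75 · (156/140 − 1)
= 33.75 · 0.1143
= 3.86 L

3.9 L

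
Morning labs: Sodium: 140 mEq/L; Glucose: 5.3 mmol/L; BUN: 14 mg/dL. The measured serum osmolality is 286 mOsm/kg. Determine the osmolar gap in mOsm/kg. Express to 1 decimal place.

-4.3 mOsm/kg

Calculated osmolality = 2·Na + glucose + BUN/2.8
= 2·140 + 5.3 + 14/2.8
= 280 + 5.30 + 5
= 290.3 mOsm/kg ≈ 290.3 mOsm/kg
Osmolar gap = measured − calculated = 286 − 290.3 = -4.3 mOsm/kg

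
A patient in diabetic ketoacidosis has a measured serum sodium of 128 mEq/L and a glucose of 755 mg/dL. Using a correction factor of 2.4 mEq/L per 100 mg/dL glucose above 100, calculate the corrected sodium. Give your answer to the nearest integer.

144 mEq/L

Corrected Na = measured Na + 2.4 · (glucose − 100)/100
= 128 + 2.4 · (755 − 100)/100
= 128 + 15.7
= 143.7 mEq/L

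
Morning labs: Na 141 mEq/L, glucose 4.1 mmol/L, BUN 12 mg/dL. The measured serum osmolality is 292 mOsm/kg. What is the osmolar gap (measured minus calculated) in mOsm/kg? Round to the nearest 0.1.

Calculated osmolality = 2·Na + glucose + BUN/2.8
= 2·141 + 4.1 + 12/2.8
= 282 + 4.10 + 4.29
= 290.39 mOsm/kg ≈ 290.4 mOsm/kg
Osmolar gap = measured − calculated = 292 − 290.4 = 1.6 mOsm/kg

1.6 mOsm/kg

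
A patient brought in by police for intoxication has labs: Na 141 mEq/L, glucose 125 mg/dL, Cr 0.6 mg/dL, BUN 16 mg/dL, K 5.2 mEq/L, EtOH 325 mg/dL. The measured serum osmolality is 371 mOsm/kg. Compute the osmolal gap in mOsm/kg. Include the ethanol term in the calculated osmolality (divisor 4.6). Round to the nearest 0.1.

5.7 mOsm/kg

Calculated osmolality = 2·Na + glucose/18 + BUN/2.8 + ethanol/4.6
= 2·141 + 125/18 + 16/2.8 + 325/4.6
= 282 + 6.94 + 5.71 + 70.65
= 365.3 mOsm/kg ≈ 365.3 mOsm/kg
Osmolar gap = measured − calculated = 371 − 365.3 = 5.7 mOsm/kg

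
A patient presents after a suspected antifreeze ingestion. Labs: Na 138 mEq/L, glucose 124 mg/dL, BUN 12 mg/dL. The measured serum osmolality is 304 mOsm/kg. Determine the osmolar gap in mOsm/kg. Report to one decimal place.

16.8 mOsm/kg

Calculated osmolality = 2·Na + glucose/18 + BUN/2.8
= 2·138 + 124/18 + 12/2.8
= 276 + 6.89 + 4.29
= 287.18 mOsm/kg ≈ 287.2 mOsm/kg
Osmolar gap = measured − calculated = 304 − 287.2 = 16.8 mOsm/kg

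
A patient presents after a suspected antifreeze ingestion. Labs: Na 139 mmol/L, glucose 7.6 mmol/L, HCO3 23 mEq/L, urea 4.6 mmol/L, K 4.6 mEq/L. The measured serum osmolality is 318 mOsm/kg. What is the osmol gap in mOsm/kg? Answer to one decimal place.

27.8 mOsm/kg

Calculated osmolality = 2·Na + glucose + urea
= 2·139 + 7.6 + 4.6
= 278 + 7.60 + 4.60
= 290.2 mOsm/kg ≈ 290.2 mOsm/kg
Osmolar gap = measured − calculated = 318 − 290.2 = 27.8 mOsm/kg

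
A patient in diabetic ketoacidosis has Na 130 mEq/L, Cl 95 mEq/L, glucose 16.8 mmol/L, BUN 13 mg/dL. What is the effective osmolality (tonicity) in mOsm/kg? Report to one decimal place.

Effective osmolality excludes urea (freely permeant across cell membranes):
2·Na + glucose
= 2·130 + 16.8
= 260 + 16.8
= 276.8 mOsm/kg

276.8 mOsm/kg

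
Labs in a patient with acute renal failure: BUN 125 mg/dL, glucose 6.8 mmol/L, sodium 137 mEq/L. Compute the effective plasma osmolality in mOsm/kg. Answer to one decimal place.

Effective osmolality excludes urea (freely permeant across cell membranes):
2·Na + glucose
= 2·137 + 6.8
= 274 + 6.8
= 280.8 mOsm/kg

280.8 mOsm/kg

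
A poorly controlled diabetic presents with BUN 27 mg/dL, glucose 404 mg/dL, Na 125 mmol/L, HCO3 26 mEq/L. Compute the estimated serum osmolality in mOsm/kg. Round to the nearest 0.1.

Calculated osmolality = 2·Na + glucose/18 + BUN/2.8
= 2·125 + 404/18 + 27/2.8
= 250 + 22.44 + 9.64
= 282.08 mOsm/kg

282.1 mOsm/kg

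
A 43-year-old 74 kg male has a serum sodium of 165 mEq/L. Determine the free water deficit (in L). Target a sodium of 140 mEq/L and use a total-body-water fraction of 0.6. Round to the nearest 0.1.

7.9 L

TBW = 0.6 · 74 = 44.4 L
Free water deficit = TBW · (Na/140 − 1)
= 44.4 · (165/140 − 1)
= 44.4 · 0.1786
= 7.93 L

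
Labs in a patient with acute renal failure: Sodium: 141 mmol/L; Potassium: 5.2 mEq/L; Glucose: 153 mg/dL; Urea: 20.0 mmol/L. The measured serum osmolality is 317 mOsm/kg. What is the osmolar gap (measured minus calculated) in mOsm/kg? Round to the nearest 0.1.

Calculated osmolality = 2·Na + glucose/18 + urea
= 2·141 + 153/18 + 20
= 282 + 8.50 + 20
= 310.5 mOsm/kg ≈ 310.5 mOsm/kg
Osmolar gap = measured − calculated = 317 − 310.5 = 6.5 mOsm/kg

6.5 mOsm/kg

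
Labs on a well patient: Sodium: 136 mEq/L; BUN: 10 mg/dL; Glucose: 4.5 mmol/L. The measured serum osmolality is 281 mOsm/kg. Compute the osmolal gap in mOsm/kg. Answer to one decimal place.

Calculated osmolality = 2·Na + glucose + BUN/2.8
= 2·136 + 4.5 + 10/2.8
= 272 + 4.50 + 3.57
= 280.07 mOsm/kg ≈ 280.1 mOsm/kg
Osmolar gap = measured − calculated = 281 − 280.1 = 0.9 mOsm/kg

0.9 mOsm/kg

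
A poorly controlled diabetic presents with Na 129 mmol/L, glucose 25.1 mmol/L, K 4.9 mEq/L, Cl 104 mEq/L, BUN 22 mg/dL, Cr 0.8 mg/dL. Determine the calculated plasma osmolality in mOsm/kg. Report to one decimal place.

Calculated osmolality = 2·Na + glucose + BUN/2.8
= 2·129 + 25.1 + 22/2.8
= 258 + 25.10 + 7.86
= 290.96 mOsm/kg

291.0 mOsm/kg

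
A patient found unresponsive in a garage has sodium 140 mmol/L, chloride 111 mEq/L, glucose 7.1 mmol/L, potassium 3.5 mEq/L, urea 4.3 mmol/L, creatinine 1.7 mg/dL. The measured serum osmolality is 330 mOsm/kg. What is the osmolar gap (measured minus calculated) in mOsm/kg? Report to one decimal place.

Calculated osmolality = 2·Na + glucose + urea
= 2·140 + 7.1 + 4.3
= 280 + 7.10 + 4.30
= 291.4 mOsm/kg ≈ 291.4 mOsm/kg
Osmolar gap = measured − calculated = 330 − 291.4 = 38.6 mOsm/kg

38.6 mOsm/kg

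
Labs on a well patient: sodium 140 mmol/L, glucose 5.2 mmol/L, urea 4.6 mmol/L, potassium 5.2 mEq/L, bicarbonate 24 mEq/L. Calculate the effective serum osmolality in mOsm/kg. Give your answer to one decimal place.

285.2 mOsm/kg

Effective osmolality excludes urea (freely permeant across cell membranes):
2·Na + glucose
= 2·140 + 5.2
= 280 + 5.2
= 285.2 mOsm/kg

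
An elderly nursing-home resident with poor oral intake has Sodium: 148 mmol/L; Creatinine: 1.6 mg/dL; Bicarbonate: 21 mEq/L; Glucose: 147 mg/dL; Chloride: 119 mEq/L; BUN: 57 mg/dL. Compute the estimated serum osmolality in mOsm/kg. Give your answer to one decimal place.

Calculated osmolality = 2·Na + glucose/18 + BUN/2.8
= 2·148 + 147/18 + 57/2.8
= 296 + 8.17 + 20.36
= 324.53 mOsm/kg

324.5 mOsm/kg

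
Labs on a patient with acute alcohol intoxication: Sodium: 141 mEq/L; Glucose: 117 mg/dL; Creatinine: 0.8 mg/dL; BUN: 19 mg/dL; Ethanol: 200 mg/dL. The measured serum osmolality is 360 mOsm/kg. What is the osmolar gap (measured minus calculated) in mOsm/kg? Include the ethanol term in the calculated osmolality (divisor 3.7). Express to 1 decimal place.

Calculated osmolality = 2·Na + glucose/18 + BUN/2.8 + ethanol/3.7
= 2·141 + 117/18 + 19/2.8 + 200/3.7
= 282 + 6.50 + 6.79 + 54.05
= 349.34 mOsm/kg ≈ 349.3 mOsm/kg
Osmolar gap = measured − calculated = 360 − 349.3 = 10.7 mOsm/kg

10.7 mOsm/kg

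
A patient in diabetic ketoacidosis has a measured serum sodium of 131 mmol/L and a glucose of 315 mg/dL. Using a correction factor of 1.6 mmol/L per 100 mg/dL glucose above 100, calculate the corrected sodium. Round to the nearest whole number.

Corrected Na = measured Na + 1.6 · (glucose − 100)/100
= 131 + 1.6 · (315 − 100)/100
= 131 + 3.4
= 134.4 mmol/L

134 mmol/L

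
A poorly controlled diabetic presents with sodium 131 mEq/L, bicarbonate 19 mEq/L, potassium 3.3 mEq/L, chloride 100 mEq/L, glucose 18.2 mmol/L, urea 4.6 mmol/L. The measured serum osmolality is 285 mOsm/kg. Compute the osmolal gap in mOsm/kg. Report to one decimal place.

Calculated osmolality = 2·Na + glucose + urea
= 2·131 + 18.2 + 4.6
= 262 + 18.20 + 4.60
= 284.8 mOsm/kg ≈ 284.8 mOsm/kg
Osmolar gap = measured − calculated = 285 − 284.8 = 0.2 mOsm/kg

0.2 mOsm/kg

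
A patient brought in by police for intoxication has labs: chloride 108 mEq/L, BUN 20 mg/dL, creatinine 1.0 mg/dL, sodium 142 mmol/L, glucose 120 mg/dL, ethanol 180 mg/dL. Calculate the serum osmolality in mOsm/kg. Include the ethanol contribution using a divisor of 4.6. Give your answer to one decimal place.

336.9 mOsm/kg

Calculated osmolality = 2·Na + glucose/18 + BUN/2.8 + ethanol/4.6
= 2·142 + 120/18 + 20/2.8 + 180/4.6
= 284 + 6.67 + 7.14 + 39.13
= 336.94 mOsm/kg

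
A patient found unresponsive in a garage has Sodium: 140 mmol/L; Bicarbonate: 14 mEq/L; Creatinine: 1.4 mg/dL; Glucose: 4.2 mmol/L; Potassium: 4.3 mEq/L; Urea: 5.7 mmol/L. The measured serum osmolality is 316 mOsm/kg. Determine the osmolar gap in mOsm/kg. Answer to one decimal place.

26.1 mOsm/kg

Calculated osmolality = 2·Na + glucose + urea
= 2·140 + 4.2 + 5.7
= 280 + 4.20 + 5.70
= 289.9 mOsm/kg ≈ 289.9 mOsm/kg
Osmolar gap = measured − calculated = 316 − 289.9 = 26.1 mOsm/kg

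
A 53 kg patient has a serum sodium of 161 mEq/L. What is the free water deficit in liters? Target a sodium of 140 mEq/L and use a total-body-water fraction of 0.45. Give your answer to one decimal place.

3.6 L

TBW = 0.45 · 53 = 23.85 L
Free water deficit = TBW · (Na/140 − 1)
= 23.85 · (161/140 − 1)
= 23.85 · 0.15
= 3.58 L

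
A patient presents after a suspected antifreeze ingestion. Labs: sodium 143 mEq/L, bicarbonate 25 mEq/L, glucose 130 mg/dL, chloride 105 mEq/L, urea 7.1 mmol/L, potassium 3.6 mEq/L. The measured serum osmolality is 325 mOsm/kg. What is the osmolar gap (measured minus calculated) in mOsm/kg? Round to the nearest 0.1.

Calculated osmolality = 2·Na + glucose/18 + urea
= 2·143 + 130/18 + 7.1
= 286 + 7.22 + 7.10
= 300.32 mOsm/kg ≈ 300.3 mOsm/kg
Osmolar gap = measured − calculated = 325 − 300.3 = 24.7 mOsm/kg

24.7 mOsm/kg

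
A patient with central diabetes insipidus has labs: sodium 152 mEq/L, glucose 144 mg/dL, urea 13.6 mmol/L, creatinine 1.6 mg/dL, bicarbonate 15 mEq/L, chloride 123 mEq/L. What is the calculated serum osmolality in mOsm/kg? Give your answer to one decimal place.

Calculated osmolality = 2·Na + glucose/18 + urea
= 2·152 + 144/18 + 13.6
= 304 + 8 + 13.60
= 325.6 mOsm/kg

325.6 mOsm/kg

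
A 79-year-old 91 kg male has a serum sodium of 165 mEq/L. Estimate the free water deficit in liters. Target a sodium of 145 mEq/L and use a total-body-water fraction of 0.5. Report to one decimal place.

6.3 L

TBW = 0.5 · 91 = 45.5 L
Free water deficit = TBW · (Na/145 − 1)
= 45.5 · (165/145 − 1)
= 45.5 · 0.1379
= 6.27 L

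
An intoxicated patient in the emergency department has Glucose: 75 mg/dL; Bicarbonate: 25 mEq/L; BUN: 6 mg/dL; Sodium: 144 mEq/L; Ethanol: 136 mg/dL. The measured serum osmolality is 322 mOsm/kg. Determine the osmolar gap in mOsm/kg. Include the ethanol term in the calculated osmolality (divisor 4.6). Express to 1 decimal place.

-1.9 mOsm/kg

Calculated osmolality = 2·Na + glucose/18 + BUN/2.8 + ethanol/4.6
= 2·144 + 75/18 + 6/2.8 + 136/4.6
= 288 + 4.17 + 2.14 + 29.57
= 323.88 mOsm/kg ≈ 323.9 mOsm/kg
Osmolar gap = measured − calculated = 322 − 323.9 = -1.9 mOsm/kg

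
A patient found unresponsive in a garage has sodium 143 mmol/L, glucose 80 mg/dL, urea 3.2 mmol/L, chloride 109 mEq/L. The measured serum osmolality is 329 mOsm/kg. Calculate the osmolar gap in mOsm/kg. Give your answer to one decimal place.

35.4 mOsm/kg

Calculated osmolality = 2·Na + glucose/18 + urea
= 2·143 + 80/18 + 3.2
= 286 + 4.44 + 3.20
= 293.64 mOsm/kg ≈ 293.6 mOsm/kg
Osmolar gap = measured − calculated = 329 − 293.6 = 35.4 mOsm/kg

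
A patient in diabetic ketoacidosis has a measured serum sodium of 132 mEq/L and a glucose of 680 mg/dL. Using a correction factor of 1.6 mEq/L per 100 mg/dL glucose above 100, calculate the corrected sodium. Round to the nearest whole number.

141 mEq/L

Corrected Na = measured Na + 1.6 · (glucose − 100)/100
= 132 + 1.6 · (680 − 100)/100
= 132 + 9.3
= 141.3 mEq/L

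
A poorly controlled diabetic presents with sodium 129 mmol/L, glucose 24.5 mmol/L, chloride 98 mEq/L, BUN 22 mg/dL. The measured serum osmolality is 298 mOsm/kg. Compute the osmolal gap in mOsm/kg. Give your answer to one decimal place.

Calculated osmolality = 2·Na + glucose + BUN/2.8
= 2·129 + 24.5 + 22/2.8
= 258 + 24.50 + 7.86
= 290.36 mOsm/kg ≈ 290.4 mOsm/kg
Osmolar gap = measured − calculated = 298 − 290.4 = 7.6 mOsm/kg

7.6 mOsm/kg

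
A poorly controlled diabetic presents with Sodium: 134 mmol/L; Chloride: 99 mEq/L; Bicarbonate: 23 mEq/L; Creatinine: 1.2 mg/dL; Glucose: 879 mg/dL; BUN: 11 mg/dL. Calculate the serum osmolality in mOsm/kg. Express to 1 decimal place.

Calculated osmolality = 2·Na + glucose/18 + BUN/2.8
= 2·134 + 879/18 + 11/2.8
= 268 + 48.83 + 3.93
= 320.76 mOsm/kg

320.8 mOsm/kg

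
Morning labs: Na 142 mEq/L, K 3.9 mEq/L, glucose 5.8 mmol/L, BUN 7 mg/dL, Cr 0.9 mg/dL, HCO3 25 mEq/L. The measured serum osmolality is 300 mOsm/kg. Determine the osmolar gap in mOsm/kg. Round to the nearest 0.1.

7.7 mOsm/kg

Calculated osmolality = 2·Na + glucose + BUN/2.8
= 2·142 + 5.8 + 7/2.8
= 284 + 5.80 + 2.50
= 292.3 mOsm/kg ≈ 292.3 mOsm/kg
Osmolar gap = measured − calculated = 300 − 292.3 = 7.7 mOsm/kg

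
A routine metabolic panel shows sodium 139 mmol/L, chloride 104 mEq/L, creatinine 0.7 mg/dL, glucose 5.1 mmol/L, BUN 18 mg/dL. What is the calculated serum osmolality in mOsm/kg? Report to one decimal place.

Calculated osmolality = 2·Na + glucose + BUN/2.8
= 2·139 + 5.1 + 18/2.8
= 278 + 5.10 + 6.43
= 289.53 mOsm/kg

289.5 mOsm/kg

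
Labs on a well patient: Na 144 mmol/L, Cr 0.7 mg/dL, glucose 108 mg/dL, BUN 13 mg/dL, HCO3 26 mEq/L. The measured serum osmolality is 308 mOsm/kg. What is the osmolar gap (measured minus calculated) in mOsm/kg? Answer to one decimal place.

Calculated osmolality = 2·Na + glucose/18 + BUN/2.8
= 2·144 + 108/18 + 13/2.8
= 288 + 6 + 4.64
= 298.64 mOsm/kg ≈ 298.6 mOsm/kg
Osmolar gap = measured − calculated = 308 − 298.6 = 9.4 mOsm/kg

9.4 mOsm/kg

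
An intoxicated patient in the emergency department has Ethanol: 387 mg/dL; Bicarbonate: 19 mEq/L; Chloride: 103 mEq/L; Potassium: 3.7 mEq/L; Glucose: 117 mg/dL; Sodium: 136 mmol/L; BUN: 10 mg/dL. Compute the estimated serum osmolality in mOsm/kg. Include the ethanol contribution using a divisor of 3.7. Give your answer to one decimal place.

386.7 mOsm/kg

Calculated osmolality = 2·Na + glucose/18 + BUN/2.8 + ethanol/3.7
= 2·136 + 117/18 + 10/2.8 + 387/3.7
= 272 + 6.50 + 3.57 + 104.59
= 386.66 mOsm/kg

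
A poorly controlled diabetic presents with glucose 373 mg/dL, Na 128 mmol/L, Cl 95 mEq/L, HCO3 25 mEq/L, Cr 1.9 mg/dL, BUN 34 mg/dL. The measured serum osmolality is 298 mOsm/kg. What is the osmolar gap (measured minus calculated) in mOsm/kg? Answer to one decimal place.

9.1 mOsm/kg

Calculated osmolality = 2·Na + glucose/18 + BUN/2.8
= 2·128 + 373/18 + 34/2.8
= 256 + 20.72 + 12.14
= 288.86 mOsm/kg ≈ 288.9 mOsm/kg
Osmolar gap = measured − calculated = 298 − 288.9 = 9.1 mOsm/kg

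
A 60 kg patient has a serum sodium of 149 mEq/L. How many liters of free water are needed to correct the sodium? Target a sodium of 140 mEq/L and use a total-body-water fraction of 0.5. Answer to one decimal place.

TBW = 0.5 · 60 = 30 L
Free water deficit = TBW · (Na/140 − 1)
= 30 · (149/140 − 1)
= 30 · 0.0643
= 1.93 L

1.9 L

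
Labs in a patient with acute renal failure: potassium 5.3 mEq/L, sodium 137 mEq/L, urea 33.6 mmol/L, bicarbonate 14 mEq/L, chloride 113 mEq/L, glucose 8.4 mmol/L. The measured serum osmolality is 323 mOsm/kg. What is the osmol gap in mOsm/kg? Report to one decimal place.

Calculated osmolality = 2·Na + glucose + urea
= 2·137 + 8.4 + 33.6
= 274 + 8.40 + 33.60
= 316 mOsm/kg ≈ 316.0 mOsm/kg
Osmolar gap = measured − calculated = 323 − 316.0 = 7.0 mOsm/kg

7.0 mOsm/kg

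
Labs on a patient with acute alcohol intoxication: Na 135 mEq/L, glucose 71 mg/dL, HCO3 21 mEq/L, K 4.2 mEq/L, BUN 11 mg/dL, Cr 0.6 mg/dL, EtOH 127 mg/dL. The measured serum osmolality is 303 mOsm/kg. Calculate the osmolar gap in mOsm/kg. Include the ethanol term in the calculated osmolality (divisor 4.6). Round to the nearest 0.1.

-2.5 mOsm/kg

Calculated osmolality = 2·Na + glucose/18 + BUN/2.8 + ethanol/4.6
= 2·135 + 71/18 + 11/2.8 + 127/4.6
= 270 + 3.94 + 3.93 + 27.61
= 305.48 mOsm/kg ≈ 305.5 mOsm/kg
Osmolar gap = measured − calculated = 303 − 305.5 = -2.5 mOsm/kg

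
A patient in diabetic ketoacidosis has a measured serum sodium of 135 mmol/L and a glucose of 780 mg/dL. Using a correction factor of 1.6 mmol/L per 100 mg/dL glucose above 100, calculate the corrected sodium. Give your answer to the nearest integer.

Corrected Na = measured Na + 1.6 · (glucose − 100)/100
= 135 + 1.6 · (780 − 100)/100
= 135 + 10.9
= 145.9 mmol/L

146 mmol/L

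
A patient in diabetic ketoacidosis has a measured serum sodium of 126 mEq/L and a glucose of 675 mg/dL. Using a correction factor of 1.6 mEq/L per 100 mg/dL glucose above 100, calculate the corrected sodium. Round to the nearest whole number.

135 mEq/L

Corrected Na = measured Na + 1.6 · (glucose − 100)/100
= 126 + 1.6 · (675 − 100)/100
= 126 + 9.2
= 135.2 mEq/L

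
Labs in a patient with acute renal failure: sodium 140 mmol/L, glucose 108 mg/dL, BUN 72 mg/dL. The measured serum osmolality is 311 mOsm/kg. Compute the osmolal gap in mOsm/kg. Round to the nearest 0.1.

-0.7 mOsm/kg

Calculated osmolality = 2·Na + glucose/18 + BUN/2.8
= 2·140 + 108/18 + 72/2.8
= 280 + 6 + 25.71
= 311.71 mOsm/kg ≈ 311.7 mOsm/kg
Osmolar gap = measured − calculated = 311 − 311.7 = -0.7 mOsm/kg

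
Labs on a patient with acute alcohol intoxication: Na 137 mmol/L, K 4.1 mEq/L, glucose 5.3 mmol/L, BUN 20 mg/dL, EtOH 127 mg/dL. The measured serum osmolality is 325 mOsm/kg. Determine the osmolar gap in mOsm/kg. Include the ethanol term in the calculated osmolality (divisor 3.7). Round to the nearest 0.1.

Calculated osmolality = 2·Na + glucose + BUN/2.8 + ethanol/3.7
= 2·137 + 5.3 + 20/2.8 + 127/3.7
= 274 + 5.30 + 7.14 + 34.32
= 320.76 mOsm/kg ≈ 320.8 mOsm/kg
Osmolar gap = measured − calculated = 325 − 320.8 = 4.2 mOsm/kg

4.2 mOsm/kg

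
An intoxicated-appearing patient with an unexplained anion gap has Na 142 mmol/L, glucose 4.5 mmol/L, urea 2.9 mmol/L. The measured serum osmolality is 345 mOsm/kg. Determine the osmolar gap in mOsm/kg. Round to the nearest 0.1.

Calculated osmolality = 2·Na + glucose + urea
= 2·142 + 4.5 + 2.9
= 284 + 4.50 + 2.90
= 291.4 mOsm/kg ≈ 291.4 mOsm/kg
Osmolar gap = measured − calculated = 345 − 291.4 = 53.6 mOsm/kg

53.6 mOsm/kg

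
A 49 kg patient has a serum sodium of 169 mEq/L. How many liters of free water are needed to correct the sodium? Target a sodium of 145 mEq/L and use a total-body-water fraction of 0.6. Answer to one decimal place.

4.9 L

TBW = 0.6 · 49 = 29.4 L
Free water deficit = TBW · (Na/145 − 1)
= 29.4 · (169/145 − 1)
= 29.4 · 0.1655
= 4.87 L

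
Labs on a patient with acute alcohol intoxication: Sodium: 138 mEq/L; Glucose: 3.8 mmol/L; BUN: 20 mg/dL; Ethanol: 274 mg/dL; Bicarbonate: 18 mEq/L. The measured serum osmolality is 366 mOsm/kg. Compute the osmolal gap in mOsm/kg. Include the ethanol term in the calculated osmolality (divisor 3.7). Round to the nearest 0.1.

5.0 mOsm/kg

Calculated osmolality = 2·Na + glucose + BUN/2.8 + ethanol/3.7
= 2·138 + 3.8 + 20/2.8 + 274/3.7
= 276 + 3.80 + 7.14 + 74.05
= 360.99 mOsm/kg ≈ 361.0 mOsm/kg
Osmolar gap = measured − calculated = 366 − 361.0 = 5.0 mOsm/kg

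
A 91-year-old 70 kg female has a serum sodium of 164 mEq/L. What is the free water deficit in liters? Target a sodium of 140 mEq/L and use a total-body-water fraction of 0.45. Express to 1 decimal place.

5.4 L

TBW = 0.45 · 70 = 31.5 L
Free water deficit = TBW · (Na/140 − 1)
= 31.5 · (164/140 − 1)
= 31.5 · 0.1714
= 5.4 L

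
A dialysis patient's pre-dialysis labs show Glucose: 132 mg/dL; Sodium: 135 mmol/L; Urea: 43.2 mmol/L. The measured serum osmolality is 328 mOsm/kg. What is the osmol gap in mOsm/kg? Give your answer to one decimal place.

Calculated osmolality = 2·Na + glucose/18 + urea
= 2·135 + 132/18 + 43.2
= 270 + 7.33 + 43.20
= 320.53 mOsm/kg ≈ 320.5 mOsm/kg
Osmolar gap = measured − calculated = 328 − 320.5 = 7.5 mOsm/kg

7.5 mOsm/kg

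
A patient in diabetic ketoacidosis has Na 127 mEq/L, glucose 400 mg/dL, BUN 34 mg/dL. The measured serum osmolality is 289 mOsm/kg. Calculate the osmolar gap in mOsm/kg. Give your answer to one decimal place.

Calculated osmolality = 2·Na + glucose/18 + BUN/2.8
= 2·127 + 400/18 + 34/2.8
= 254 + 22.22 + 12.14
= 288.36 mOsm/kg ≈ 288.4 mOsm/kg
Osmolar gap = measured − calculated = 289 − 288.4 = 0.6 mOsm/kg

0.6 mOsm/kg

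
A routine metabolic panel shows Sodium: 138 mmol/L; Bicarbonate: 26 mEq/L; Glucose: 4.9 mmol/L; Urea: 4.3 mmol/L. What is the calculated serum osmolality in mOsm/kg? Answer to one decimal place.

285.2 mOsm/kg

Calculated osmolality = 2·Na + glucose + urea
= 2·138 + 4.9 + 4.3
= 276 + 4.90 + 4.30
= 285.2 mOsm/kg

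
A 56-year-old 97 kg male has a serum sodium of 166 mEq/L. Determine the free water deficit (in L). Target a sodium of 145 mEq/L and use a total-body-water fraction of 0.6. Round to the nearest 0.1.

8.4 L

TBW = 0.6 · 97 = 58.2 L
Free water deficit = TBW · (Na/145 − 1)
= 58.2 · (166/145 − 1)
= 58.2 · 0.1448
= 8.43 L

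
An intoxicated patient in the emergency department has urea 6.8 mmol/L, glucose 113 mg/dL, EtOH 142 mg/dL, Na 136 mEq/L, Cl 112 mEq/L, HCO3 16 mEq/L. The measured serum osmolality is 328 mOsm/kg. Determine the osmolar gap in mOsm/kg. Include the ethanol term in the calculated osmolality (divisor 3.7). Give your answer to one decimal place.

4.5 mOsm/kg

Calculated osmolality = 2·Na + glucose/18 + urea + ethanol/3.7
= 2·136 + 113/18 + 6.8 + 142/3.7
= 272 + 6.28 + 6.80 + 38.38
= 323.46 mOsm/kg ≈ 323.5 mOsm/kg
Osmolar gap = measured − calculated = 328 − 323.5 = 4.5 mOsm/kg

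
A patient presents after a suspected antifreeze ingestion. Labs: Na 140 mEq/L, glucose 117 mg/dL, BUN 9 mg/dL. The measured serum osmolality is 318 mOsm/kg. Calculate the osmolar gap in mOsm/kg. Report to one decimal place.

28.3 mOsm/kg

Calculated osmolality = 2·Na + glucose/18 + BUN/2.8
= 2·140 + 117/18 + 9/2.8
= 280 + 6.50 + 3.21
= 289.71 mOsm/kg ≈ 289.7 mOsm/kg
Osmolar gap = measured − calculated = 318 − 289.7 = 28.3 mOsm/kg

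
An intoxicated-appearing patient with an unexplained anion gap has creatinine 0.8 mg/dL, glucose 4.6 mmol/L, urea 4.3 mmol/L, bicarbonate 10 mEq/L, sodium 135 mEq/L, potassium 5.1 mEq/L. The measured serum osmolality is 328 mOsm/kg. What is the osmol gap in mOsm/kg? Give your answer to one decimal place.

Calculated osmolality = 2·Na + glucose + urea
= 2·135 + 4.6 + 4.3
= 270 + 4.60 + 4.30
= 278.9 mOsm/kg ≈ 278.9 mOsm/kg
Osmolar gap = measured − calculated = 328 − 278.9 = 49.1 mOsm/kg

49.1 mOsm/kg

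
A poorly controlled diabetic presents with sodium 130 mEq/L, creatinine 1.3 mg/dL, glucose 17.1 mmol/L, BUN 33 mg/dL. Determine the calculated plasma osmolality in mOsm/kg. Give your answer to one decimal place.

Calculated osmolality = 2·Na + glucose + BUN/2.8
= 2·130 + 17.1 + 33/2.8
= 260 + 17.10 + 11.79
= 288.89 mOsm/kg

288.9 mOsm/kg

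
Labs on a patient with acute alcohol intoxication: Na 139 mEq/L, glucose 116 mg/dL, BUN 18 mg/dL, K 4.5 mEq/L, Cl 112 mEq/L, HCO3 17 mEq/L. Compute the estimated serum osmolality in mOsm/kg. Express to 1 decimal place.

290.9 mOsm/kg

Calculated osmolality = 2·Na + glucose/18 + BUN/2.8
= 2·139 + 116/18 + 18/2.8
= 278 + 6.44 + 6.43
= 290.87 mOsm/kg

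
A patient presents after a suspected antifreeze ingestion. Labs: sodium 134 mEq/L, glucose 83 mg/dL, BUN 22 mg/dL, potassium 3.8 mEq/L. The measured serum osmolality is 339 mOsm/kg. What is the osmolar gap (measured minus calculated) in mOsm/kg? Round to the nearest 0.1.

58.5 mOsm/kg

Calculated osmolality = 2·Na + glucose/18 + BUN/2.8
= 2·134 + 83/18 + 22/2.8
= 268 + 4.61 + 7.86
= 280.47 mOsm/kg ≈ 280.5 mOsm/kg
Osmolar gap = measured − calculated = 339 − 280.5 = 58.5 mOsm/kg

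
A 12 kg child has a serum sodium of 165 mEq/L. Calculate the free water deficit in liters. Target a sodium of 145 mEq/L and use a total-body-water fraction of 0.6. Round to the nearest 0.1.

TBW = 0.6 · 12 = 7.2 L
Free water deficit = TBW · (Na/145 − 1)
= 7.2 · (165/145 − 1)
= 7.2 · 0.1379
= 0.99 L

1.0 L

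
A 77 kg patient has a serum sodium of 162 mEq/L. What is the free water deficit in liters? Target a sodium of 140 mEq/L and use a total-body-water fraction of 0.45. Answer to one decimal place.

TBW = 0.45 · 77 = 34.65 L
Free water deficit = TBW · (Na/140 − 1)
= 34.65 · (162/140 − 1)
= 34.65 · 0.1571
= 5.44 L

5.4 L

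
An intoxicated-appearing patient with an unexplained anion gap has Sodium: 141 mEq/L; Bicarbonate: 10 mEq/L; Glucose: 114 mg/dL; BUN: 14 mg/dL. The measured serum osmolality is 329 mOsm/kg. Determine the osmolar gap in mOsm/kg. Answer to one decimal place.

35.7 mOsm/kg

Calculated osmolality = 2·Na + glucose/18 + BUN/2.8
= 2·141 + 114/18 + 14/2.8
= 282 + 6.33 + 5
= 293.33 mOsm/kg ≈ 293.3 mOsm/kg
Osmolar gap = measured − calculated = 329 − 293.3 = 35.7 mOsm/kg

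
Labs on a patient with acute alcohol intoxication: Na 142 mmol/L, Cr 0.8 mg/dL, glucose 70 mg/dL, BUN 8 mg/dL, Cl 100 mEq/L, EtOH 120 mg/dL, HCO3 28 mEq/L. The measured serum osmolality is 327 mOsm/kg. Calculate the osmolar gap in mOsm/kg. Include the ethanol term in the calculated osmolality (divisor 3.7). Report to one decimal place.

Calculated osmolality = 2·Na + glucose/18 + BUN/2.8 + ethanol/3.7
= 2·142 + 70/18 + 8/2.8 + 120/3.7
= 284 + 3.89 + 2.86 + 32.43
= 323.18 mOsm/kg ≈ 323.2 mOsm/kg
Osmolar gap = measured − calculated = 327 − 323.2 = 3.8 mOsm/kg

3.8 mOsm/kg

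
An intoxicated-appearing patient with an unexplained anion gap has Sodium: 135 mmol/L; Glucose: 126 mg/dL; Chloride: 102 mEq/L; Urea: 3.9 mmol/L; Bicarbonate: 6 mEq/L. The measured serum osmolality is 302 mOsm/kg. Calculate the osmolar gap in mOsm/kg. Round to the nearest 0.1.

21.1 mOsm/kg

Calculated osmolality = 2·Na + glucose/18 + urea
= 2·135 + 126/18 + 3.9
= 270 + 7 + 3.90
= 280.9 mOsm/kg ≈ 280.9 mOsm/kg
Osmolar gap = measured − calculated = 302 − 280.9 = 21.1 mOsm/kg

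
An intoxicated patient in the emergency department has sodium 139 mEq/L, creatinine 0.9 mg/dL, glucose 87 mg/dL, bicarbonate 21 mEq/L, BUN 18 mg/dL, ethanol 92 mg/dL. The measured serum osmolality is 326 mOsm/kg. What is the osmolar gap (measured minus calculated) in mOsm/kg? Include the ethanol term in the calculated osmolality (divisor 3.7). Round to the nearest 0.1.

Calculated osmolality = 2·Na + glucose/18 + BUN/2.8 + ethanol/3.7
= 2·139 + 87/18 + 18/2.8 + 92/3.7
= 278 + 4.83 + 6.43 + 24.86
= 314.12 mOsm/kg ≈ 314.1 mOsm/kg
Osmolar gap = measured − calculated = 326 − 314.1 = 11.9 mOsm/kg

11.9 mOsm/kg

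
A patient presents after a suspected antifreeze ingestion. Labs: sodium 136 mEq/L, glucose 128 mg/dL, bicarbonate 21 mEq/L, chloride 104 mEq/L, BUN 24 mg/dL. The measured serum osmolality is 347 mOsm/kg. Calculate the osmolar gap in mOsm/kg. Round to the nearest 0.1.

Calculated osmolality = 2·Na + glucose/18 + BUN/2.8
= 2·136 + 128/18 + 24/2.8
= 272 + 7.11 + 8.57
= 287.68 mOsm/kg ≈ 287.7 mOsm/kg
Osmolar gap = measured − calculated = 347 − 287.7 = 59.3 mOsm/kg

59.3 mOsm/kg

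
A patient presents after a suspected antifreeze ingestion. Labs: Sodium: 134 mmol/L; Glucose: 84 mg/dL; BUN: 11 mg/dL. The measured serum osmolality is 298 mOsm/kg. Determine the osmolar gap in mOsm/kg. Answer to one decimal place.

21.4 mOsm/kg

Calculated osmolality = 2·Na + glucose/18 + BUN/2.8
= 2·134 + 84/18 + 11/2.8
= 268 + 4.67 + 3.93
= 276.6 mOsm/kg ≈ 276.6 mOsm/kg
Osmolar gap = measured − calculated = 298 − 276.6 = 21.4 mOsm/kg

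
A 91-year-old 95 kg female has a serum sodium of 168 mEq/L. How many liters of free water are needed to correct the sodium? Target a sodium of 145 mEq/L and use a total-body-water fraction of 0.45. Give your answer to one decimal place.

TBW = 0.45 · 95 = 42.75 L
Free water deficit = TBW · (Na/145 − 1)
= 42.75 · (168/145 − 1)
= 42.75 · 0.1586
= 6.78 L

6.8 L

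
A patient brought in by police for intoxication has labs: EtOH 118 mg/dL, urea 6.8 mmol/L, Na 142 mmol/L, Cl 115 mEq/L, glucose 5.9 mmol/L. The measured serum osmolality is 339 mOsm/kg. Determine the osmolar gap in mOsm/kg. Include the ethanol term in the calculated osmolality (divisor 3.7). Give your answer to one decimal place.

10.4 mOsm/kg

Calculated osmolality = 2·Na + glucose + urea + ethanol/3.7
= 2·142 + 5.9 + 6.8 + 118/3.7
= 284 + 5.90 + 6.80 + 31.89
= 328.59 mOsm/kg ≈ 328.6 mOsm/kg
Osmolar gap = measured − calculated = 339 − 328.6 = 10.4 mOsm/kg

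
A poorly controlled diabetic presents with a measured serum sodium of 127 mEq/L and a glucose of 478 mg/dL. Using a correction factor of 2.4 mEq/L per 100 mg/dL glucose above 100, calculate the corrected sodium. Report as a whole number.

Corrected Na = measured Na + 2.4 · (glucose − 100)/100
= 127 + 2.4 · (478 − 100)/100
= 127 + 9.1
= 136.1 mEq/L

136 mEq/L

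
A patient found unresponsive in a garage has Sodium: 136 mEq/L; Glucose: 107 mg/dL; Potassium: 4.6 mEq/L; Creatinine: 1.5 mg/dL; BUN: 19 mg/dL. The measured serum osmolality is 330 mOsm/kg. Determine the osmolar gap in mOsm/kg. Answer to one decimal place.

Calculated osmolality = 2·Na + glucose/18 + BUN/2.8
= 2·136 + 107/18 + 19/2.8
= 272 + 5.94 + 6.79
= 284.73 mOsm/kg ≈ 284.7 mOsm/kg
Osmolar gap = measured − calculated = 330 − 284.7 = 45.3 mOsm/kg

45.3 mOsm/kg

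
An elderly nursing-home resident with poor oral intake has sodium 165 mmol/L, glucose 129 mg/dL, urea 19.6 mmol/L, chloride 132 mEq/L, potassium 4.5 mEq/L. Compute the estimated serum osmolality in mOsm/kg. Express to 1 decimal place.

Calculated osmolality = 2·Na + glucose/18 + urea
= 2·165 + 129/18 + 19.6
= 330 + 7.17 + 19.60
= 356.77 mOsm/kg

356.8 mOsm/kg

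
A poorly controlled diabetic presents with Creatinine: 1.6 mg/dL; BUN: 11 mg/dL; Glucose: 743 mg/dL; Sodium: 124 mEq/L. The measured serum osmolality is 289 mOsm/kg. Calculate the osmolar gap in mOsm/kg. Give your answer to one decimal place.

-4.2 mOsm/kg

Calculated osmolality = 2·Na + glucose/18 + BUN/2.8
= 2·124 + 743/18 + 11/2.8
= 248 + 41.28 + 3.93
= 293.21 mOsm/kg ≈ 293.2 mOsm/kg
Osmolar gap = measured − calculated = 289 − 293.2 = -4.2 mOsm/kg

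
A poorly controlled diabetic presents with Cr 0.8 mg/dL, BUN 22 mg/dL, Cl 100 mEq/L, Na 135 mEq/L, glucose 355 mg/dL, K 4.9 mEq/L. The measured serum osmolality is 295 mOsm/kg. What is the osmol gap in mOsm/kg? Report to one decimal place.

Calculated osmolality = 2·Na + glucose/18 + BUN/2.8
= 2·135 + 355/18 + 22/2.8
= 270 + 19.72 + 7.86
= 297.58 mOsm/kg ≈ 297.6 mOsm/kg
Osmolar gap = measured − calculated = 295 − 297.6 = -2.6 mOsm/kg

-2.6 mOsm/kg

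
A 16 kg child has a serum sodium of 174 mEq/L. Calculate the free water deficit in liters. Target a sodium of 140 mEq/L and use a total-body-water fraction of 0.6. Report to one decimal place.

2.3 L

TBW = 0.6 · 16 = 9.6 L
Free water deficit = TBW · (Na/140 − 1)
= 9.6 · (174/140 − 1)
= 9.6 · 0.2429
= 2.33 L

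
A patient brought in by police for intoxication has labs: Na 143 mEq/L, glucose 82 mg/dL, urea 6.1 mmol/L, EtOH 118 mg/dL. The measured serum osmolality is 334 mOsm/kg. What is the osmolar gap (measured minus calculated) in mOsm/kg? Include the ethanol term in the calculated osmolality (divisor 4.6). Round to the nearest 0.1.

11.7 mOsm/kg

Calculated osmolality = 2·Na + glucose/18 + urea + ethanol/4.6
= 2·143 + 82/18 + 6.1 + 118/4.6
= 286 + 4.56 + 6.10 + 25.65
= 322.31 mOsm/kg ≈ 322.3 mOsm/kg
Osmolar gap = measured − calculated = 334 − 322.3 = 11.7 mOsm/kg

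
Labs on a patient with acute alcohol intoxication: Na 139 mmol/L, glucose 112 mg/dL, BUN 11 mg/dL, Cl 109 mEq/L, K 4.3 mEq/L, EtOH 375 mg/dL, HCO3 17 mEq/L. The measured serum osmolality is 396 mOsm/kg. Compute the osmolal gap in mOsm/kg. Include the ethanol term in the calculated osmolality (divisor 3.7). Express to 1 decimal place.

6.5 mOsm/kg

Calculated osmolality = 2·Na + glucose/18 + BUN/2.8 + ethanol/3.7
= 2·139 + 112/18 + 11/2.8 + 375/3.7
= 278 + 6.22 + 3.93 + 101.35
= 389.5 mOsm/kg ≈ 389.5 mOsm/kg
Osmolar gap = measured − calculated = 396 − 389.5 = 6.5 mOsm/kg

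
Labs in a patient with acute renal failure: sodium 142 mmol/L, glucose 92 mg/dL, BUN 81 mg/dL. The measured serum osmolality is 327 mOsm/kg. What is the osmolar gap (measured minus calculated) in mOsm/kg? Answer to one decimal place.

Calculated osmolality = 2·Na + glucose/18 + BUN/2.8
= 2·142 + 92/18 + 81/2.8
= 284 + 5.11 + 28.93
= 318.04 mOsm/kg ≈ 318.0 mOsm/kg
Osmolar gap = measured − calculated = 327 − 318.0 = 9.0 mOsm/kg

9.0 mOsm/kg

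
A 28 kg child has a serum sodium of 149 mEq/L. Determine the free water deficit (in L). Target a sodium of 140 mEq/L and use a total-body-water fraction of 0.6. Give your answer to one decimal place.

TBW = 0.6 · 28 = 16.8 L
Free water deficit = TBW · (Na/140 − 1)
= 16.8 · (149/140 − 1)
= 16.8 · 0.0643
= 1.08 L

1.1 L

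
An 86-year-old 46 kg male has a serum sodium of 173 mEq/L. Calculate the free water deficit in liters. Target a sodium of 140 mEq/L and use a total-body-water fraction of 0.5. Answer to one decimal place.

TBW = 0.5 · 46 = 23 L
Free water deficit = TBW · (Na/140 − 1)
= 23 · (173/140 − 1)
= 23 · 0.2357
= 5.42 L

5.4 L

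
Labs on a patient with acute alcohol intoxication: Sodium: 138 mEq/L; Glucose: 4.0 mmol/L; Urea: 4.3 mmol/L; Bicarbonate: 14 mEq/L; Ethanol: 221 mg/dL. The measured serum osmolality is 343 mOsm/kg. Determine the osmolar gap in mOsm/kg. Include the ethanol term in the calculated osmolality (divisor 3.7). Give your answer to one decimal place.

Calculated osmolality = 2·Na + glucose + urea + ethanol/3.7
= 2·138 + 4 + 4.3 + 221/3.7
= 276 + 4 + 4.30 + 59.73
= 344.03 mOsm/kg ≈ 344.0 mOsm/kg
Osmolar gap = measured − calculated = 343 − 344.0 = -1.0 mOsm/kg

-1.0 mOsm/kg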